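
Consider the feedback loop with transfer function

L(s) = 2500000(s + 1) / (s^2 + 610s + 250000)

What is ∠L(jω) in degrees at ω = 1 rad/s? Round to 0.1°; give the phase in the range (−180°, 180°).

44.9°

At s = jω = j1:
zero (s+1): 1 + j1 → |·| = √(1²+1²) = √2 ≈ 1.4142, ∠ = arctan(1/1) ≈ 45.00°
quadratic: (j1)² + 610·j1 + 250000 = 249999 + j610 → |·| ≈ 2.5e+05, ∠ ≈ 0.14°
∠L = 45.00° − 0.14° = 44.86°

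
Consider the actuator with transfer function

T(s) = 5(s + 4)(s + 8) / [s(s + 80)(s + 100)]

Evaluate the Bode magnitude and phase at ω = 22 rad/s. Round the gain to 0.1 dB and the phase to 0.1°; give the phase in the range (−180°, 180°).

-37.1 dB, 31.9°

At s = jω = j22:
zero (s+4): 4 + j22 → |·| = √(4²+22²) = √500 ≈ 22.361, ∠ = arctan(22/4) ≈ 79.70°
zero (s+8): 8 + j22 → |·| = √(8²+22²) = √548 ≈ 23.409, ∠ = arctan(22/8) ≈ 70.02°
pole (s+80): 80 + j22 → |·| = √(80²+22²) = √6884 ≈ 82.97, ∠ = arctan(22/80) ≈ 15.38°
pole (s+100): 100 + j22 → |·| = √(100²+22²) = √10484 ≈ 102.39, ∠ = arctan(22/100) ≈ 12.41°
pole at origin: |s| = 22, ∠ = 90.00° (in denominator)
|T| = 5 · 523.45 / 1.869e+05 ≈ 0.014003
Gain = 20 log₁₀(0.014003) ≈ -37.08 dB
∠T = 149.72° − 117.79° = 31.93°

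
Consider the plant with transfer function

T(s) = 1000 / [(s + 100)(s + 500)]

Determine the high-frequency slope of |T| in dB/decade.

-40 dB/decade

Each pole contributes −20 dB/decade at high frequency; each zero contributes +20 dB/decade.
Net: 0 zero(s) − 2 pole(s) → -40 dB/decade.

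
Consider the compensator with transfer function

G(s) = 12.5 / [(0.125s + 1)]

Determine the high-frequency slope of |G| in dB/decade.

Each pole contributes −20 dB/decade at high frequency; each zero contributes +20 dB/decade.
Net: 0 zero(s) − 1 pole(s) → -20 dB/decade.

-20 dB/decade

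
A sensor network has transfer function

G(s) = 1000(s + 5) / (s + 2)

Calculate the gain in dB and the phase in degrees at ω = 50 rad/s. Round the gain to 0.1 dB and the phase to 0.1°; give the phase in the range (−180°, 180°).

At s = jω = j50:
zero (s+5): 5 + j50 → |·| = √(5²+50²) = √2525 ≈ 50.249, ∠ = arctan(50/5) ≈ 84.29°
pole (s+2): 2 + j50 → |·| = √(2²+50²) = √2504 ≈ 50.04, ∠ = arctan(50/2) ≈ 87.71°
|G| = 1000 · 50.249 / 50.04 ≈ 1004.2
Gain = 20 log₁₀(1004.2) ≈ 60.04 dB
∠G = 84.29° − 87.71° = -3.42°

60.0 dB, -3.4°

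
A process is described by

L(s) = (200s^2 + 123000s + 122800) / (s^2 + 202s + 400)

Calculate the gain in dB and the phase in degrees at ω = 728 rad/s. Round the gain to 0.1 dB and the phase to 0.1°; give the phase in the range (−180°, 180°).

Substitute s = j728:
Numerator: 200(j728)^2 + 123000(j728) + 122800 = -105874000 + j89544000
Denominator: (j728)^2 + 202(j728) + 400 = -529584 + j147056
|N| = √(105874000² + 89544000²) ≈ 1.3866e+08, ∠N ≈ 139.78°
|D| = √(529584² + 147056²) ≈ 5.4962e+05, ∠D ≈ 164.48°
|L| = 1.3866e+08 / 5.4962e+05 ≈ 252.28
Gain = 20 log₁₀(252.28) ≈ 48.04 dB
∠L = 139.78° − 164.48° = -24.70°

48.0 dB, -24.7°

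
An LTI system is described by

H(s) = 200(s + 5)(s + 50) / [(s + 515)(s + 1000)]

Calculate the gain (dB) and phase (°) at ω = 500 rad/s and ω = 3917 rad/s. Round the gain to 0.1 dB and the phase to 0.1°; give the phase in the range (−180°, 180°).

ω = 500: 35.9 dB, 103.0°; ω = 3917: 45.7 dB, 21.0°

At s = jω = j500:
zero (s+5): 5 + j500 → |·| = √(5²+500²) = √250025 ≈ 500.02, ∠ = arctan(500/5) ≈ 89.43°
zero (s+50): 50 + j500 → |·| = √(50²+500²) = √252500 ≈ 502.49, ∠ = arctan(500/50) ≈ 84.29°
pole (s+515): 515 + j500 → |·| = √(515²+500²) = √515225 ≈ 717.79, ∠ = arctan(500/515) ≈ 44.15°
pole (s+1000): 1000 + j500 → |·| = √(1000²+500²) = √1250000 ≈ 1118, ∠ = arctan(500/1000) ≈ 26.57°
|H| = 200 · 2.5126e+05 / 8.0249e+05 ≈ 62.62
Gain = 20 log₁₀(62.62) ≈ 35.93 dB
∠H = 173.72° − 70.72° = 103.00°

At s = jω = j3917:
zero (s+5): 5 + j3917 → |·| = √(5²+3917²) = √15342914 ≈ 3917, ∠ = arctan(3917/5) ≈ 89.93°
zero (s+50): 50 + j3917 → |·| = √(50²+3917²) = √15345389 ≈ 3917.3, ∠ = arctan(3917/50) ≈ 89.27°
pole (s+515): 515 + j3917 → |·| = √(515²+3917²) = √15608114 ≈ 3950.7, ∠ = arctan(3917/515) ≈ 82.51°
pole (s+1000): 1000 + j3917 → |·| = √(1000²+3917²) = √16342889 ≈ 4042.6, ∠ = arctan(3917/1000) ≈ 75.68°
|H| = 200 · 1.5344e+07 / 1.5971e+07 ≈ 192.15
Gain = 20 log₁₀(192.15) ≈ 45.67 dB
∠H = 179.20° − 158.19° = 21.01°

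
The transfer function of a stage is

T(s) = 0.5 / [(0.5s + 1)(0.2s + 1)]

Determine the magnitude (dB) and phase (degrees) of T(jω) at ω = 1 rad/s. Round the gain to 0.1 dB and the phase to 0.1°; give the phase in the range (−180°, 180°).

At ω = 1 rad/s:
pole (1 + j1·0.5) = 1 + j0.5 → |·| ≈ 1.118, ∠ ≈ 26.57°
pole (1 + j1·0.2) = 1 + j0.2 → |·| ≈ 1.0198, ∠ ≈ 11.31°
|T| = 0.5 · 1 / (1.118 · 1.0198) ≈ 0.43854
Gain = 20 log₁₀(0.43854) ≈ -7.16 dB
∠T = (0°) − (26.57° + 11.31°) = -37.88°

-7.2 dB, -37.9°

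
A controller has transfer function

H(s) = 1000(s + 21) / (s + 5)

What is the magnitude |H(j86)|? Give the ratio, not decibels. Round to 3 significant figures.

1.03e+03

At s = jω = j86:
zero (s+21): 21 + j86 → |·| = √(21²+86²) = √7837 ≈ 88.527, ∠ = arctan(86/21) ≈ 76.28°
pole (s+5): 5 + j86 → |·| = √(5²+86²) = √7421 ≈ 86.145, ∠ = arctan(86/5) ≈ 86.67°
|H| = 1000 · 88.527 / 86.145 ≈ 1027.7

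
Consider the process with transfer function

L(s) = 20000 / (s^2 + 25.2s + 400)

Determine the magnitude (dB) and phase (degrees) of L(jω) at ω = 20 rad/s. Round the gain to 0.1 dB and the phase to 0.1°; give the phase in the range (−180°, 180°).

32.0 dB, -90.0°

At s = jω = j20:
quadratic: (j20)² + 25.2·j20 + 400 = 0 + j504 → |·| ≈ 504, ∠ ≈ 90.00°
|L| = 20000 / 504 ≈ 39.683
Gain = 20 log₁₀(39.683) ≈ 31.97 dB
∠L = 0.00° − 90.00° = -90.00°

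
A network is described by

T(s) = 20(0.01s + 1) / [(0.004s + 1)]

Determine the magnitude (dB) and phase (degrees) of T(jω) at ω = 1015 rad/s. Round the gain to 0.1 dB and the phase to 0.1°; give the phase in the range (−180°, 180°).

33.8 dB, 8.2°

At ω = 1015 rad/s:
zero (1 + j1015·0.01) = 1 + j10.15 → |·| ≈ 10.199, ∠ ≈ 84.37°
pole (1 + j1015·0.004) = 1 + j4.06 → |·| ≈ 4.1813, ∠ ≈ 76.16°
|T| = 20 · 10.199 / (4.1813) ≈ 48.784
Gain = 20 log₁₀(48.784) ≈ 33.77 dB
∠T = (84.37°) − (76.16°) = 8.21°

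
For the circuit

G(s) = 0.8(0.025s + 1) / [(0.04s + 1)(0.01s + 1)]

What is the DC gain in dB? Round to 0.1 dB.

-1.9 dB

G(0) = 0.8 · 1 / 1 = 0.8
20 log₁₀(0.8) ≈ -1.94 dB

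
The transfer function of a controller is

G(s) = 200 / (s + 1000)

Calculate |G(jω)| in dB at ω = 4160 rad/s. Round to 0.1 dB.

-26.6 dB

At s = jω = j4160:
pole (s+1000): 1000 + j4160 → |·| = √(1000²+4160²) = √18305600 ≈ 4278.5, ∠ = arctan(4160/1000) ≈ 76.48°
|G| = 200 / 4278.5 ≈ 0.046745
Gain = 20 log₁₀(0.046745) ≈ -26.61 dB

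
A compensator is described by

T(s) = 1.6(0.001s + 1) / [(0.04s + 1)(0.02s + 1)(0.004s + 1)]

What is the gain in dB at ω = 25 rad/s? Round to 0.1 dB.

At ω = 25 rad/s:
zero (1 + j25·0.001) = 1 + j0.025 → |·| ≈ 1.0003, ∠ ≈ 1.43°
pole (1 + j25·0.04) = 1 + j1 → |·| ≈ 1.4142, ∠ ≈ 45.00°
pole (1 + j25·0.02) = 1 + j0.5 → |·| ≈ 1.118, ∠ ≈ 26.57°
pole (1 + j25·0.004) = 1 + j0.1 → |·| ≈ 1.005, ∠ ≈ 5.71°
|T| = 1.6 · 1.0003 / (1.4142 · 1.118 · 1.005) ≈ 1.0072
Gain = 20 log₁₀(1.0072) ≈ 0.06 dB

0.1 dB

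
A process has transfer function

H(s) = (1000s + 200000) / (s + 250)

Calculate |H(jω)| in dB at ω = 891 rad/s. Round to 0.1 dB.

Substitute s = j891:
Numerator: 1000(j891) + 200000 = 200000 + j891000
Denominator: (j891) + 250 = 250 + j891
|N| = √(200000² + 891000²) ≈ 9.1317e+05, ∠N ≈ 77.35°
|D| = √(250² + 891²) ≈ 925.41, ∠D ≈ 74.33°
|H| = 9.1317e+05 / 925.41 ≈ 986.77
Gain = 20 log₁₀(986.77) ≈ 59.88 dB

59.9 dB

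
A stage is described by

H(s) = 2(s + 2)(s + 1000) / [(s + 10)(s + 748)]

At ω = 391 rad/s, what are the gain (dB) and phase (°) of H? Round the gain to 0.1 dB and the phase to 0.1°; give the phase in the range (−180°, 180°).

At s = jω = j391:
zero (s+2): 2 + j391 → |·| = √(2²+391²) = √152885 ≈ 391.01, ∠ = arctan(391/2) ≈ 89.71°
zero (s+1000): 1000 + j391 → |·| = √(1000²+391²) = √1152881 ≈ 1073.7, ∠ = arctan(391/1000) ≈ 21.36°
pole (s+10): 10 + j391 → |·| = √(10²+391²) = √152981 ≈ 391.13, ∠ = arctan(391/10) ≈ 88.53°
pole (s+748): 748 + j391 → |·| = √(748²+391²) = √712385 ≈ 844.03, ∠ = arctan(391/748) ≈ 27.60°
|H| = 2 · 4.1983e+05 / 3.3013e+05 ≈ 2.5434
Gain = 20 log₁₀(2.5434) ≈ 8.11 dB
∠H = 111.07° − 116.13° = -5.06°

8.1 dB, -5.1°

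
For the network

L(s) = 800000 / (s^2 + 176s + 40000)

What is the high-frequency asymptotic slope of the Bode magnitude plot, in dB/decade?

-40 dB/decade

Each pole contributes −20 dB/decade at high frequency; each zero contributes +20 dB/decade.
Net: 0 zero(s) − 2 pole(s) → -40 dB/decade.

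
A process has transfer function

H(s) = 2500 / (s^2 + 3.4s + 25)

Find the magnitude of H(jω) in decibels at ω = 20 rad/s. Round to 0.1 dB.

At s = jω = j20:
quadratic: (j20)² + 3.4·j20 + 25 = -375 + j68 → |·| ≈ 381.12, ∠ ≈ 169.72°
|H| = 2500 / 381.12 ≈ 6.5596
Gain = 20 log₁₀(6.5596) ≈ 16.34 dB

16.3 dB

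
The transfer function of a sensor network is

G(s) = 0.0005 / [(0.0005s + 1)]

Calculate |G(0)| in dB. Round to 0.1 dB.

G(0) = 0.0005 · 1 / 1 = 0.0005
20 log₁₀(0.0005) ≈ -66.02 dB

-66.0 dB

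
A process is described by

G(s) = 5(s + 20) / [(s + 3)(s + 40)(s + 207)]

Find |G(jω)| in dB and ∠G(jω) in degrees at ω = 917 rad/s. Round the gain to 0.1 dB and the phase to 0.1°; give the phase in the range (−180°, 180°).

-104.7 dB, -165.8°

At s = jω = j917:
zero (s+20): 20 + j917 → |·| = √(20²+917²) = √841289 ≈ 917.22, ∠ = arctan(917/20) ≈ 88.75°
pole (s+3): 3 + j917 → |·| = √(3²+917²) = √840898 ≈ 917, ∠ = arctan(917/3) ≈ 89.81°
pole (s+40): 40 + j917 → |·| = √(40²+917²) = √842489 ≈ 917.87, ∠ = arctan(917/40) ≈ 87.50°
pole (s+207): 207 + j917 → |·| = √(207²+917²) = √883738 ≈ 940.07, ∠ = arctan(917/207) ≈ 77.28°
|G| = 5 · 917.22 / 7.9124e+08 ≈ 5.7961e-06
Gain = 20 log₁₀(5.7961e-06) ≈ -104.74 dB
∠G = 88.75° − 254.59° = -165.84°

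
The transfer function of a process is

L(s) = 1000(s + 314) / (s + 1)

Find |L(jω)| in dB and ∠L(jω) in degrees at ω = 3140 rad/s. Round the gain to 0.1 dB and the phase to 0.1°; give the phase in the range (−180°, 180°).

60.0 dB, -5.7°

At s = jω = j3140:
zero (s+314): 314 + j3140 → |·| = √(314²+3140²) = √9958196 ≈ 3155.7, ∠ = arctan(3140/314) ≈ 84.29°
pole (s+1): 1 + j3140 → |·| = √(1²+3140²) = √9859601 ≈ 3140, ∠ = arctan(3140/1) ≈ 89.98°
|L| = 1000 · 3155.7 / 3140 ≈ 1005
Gain = 20 log₁₀(1005) ≈ 60.04 dB
∠L = 84.29° − 89.98° = -5.69°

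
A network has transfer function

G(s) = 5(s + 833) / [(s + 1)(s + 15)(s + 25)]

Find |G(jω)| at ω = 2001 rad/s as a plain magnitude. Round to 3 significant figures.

At s = jω = j2001:
zero (s+833): 833 + j2001 → |·| = √(833²+2001²) = √4697890 ≈ 2167.5, ∠ = arctan(2001/833) ≈ 67.40°
pole (s+1): 1 + j2001 → |·| = √(1²+2001²) = √4004002 ≈ 2001, ∠ = arctan(2001/1) ≈ 89.97°
pole (s+15): 15 + j2001 → |·| = √(15²+2001²) = √4004226 ≈ 2001.1, ∠ = arctan(2001/15) ≈ 89.57°
pole (s+25): 25 + j2001 → |·| = √(25²+2001²) = √4004626 ≈ 2001.2, ∠ = arctan(2001/25) ≈ 89.28°
|G| = 5 · 2167.5 / 8.0132e+09 ≈ 1.3525e-06

1.35e-06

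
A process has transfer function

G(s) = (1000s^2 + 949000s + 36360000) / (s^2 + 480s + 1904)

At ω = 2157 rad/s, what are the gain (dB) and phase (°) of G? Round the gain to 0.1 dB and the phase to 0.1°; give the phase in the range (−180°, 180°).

60.5 dB, -11.4°

Substitute s = j2157:
Numerator: 1000(j2157)^2 + 949000(j2157) + 36360000 = -4616289000 + j2046993000
Denominator: (j2157)^2 + 480(j2157) + 1904 = -4650745 + j1035360
|N| = √(4616289000² + 2046993000²) ≈ 5.0498e+09, ∠N ≈ 156.09°
|D| = √(4650745² + 1035360²) ≈ 4.7646e+06, ∠D ≈ 167.45°
|G| = 5.0498e+09 / 4.7646e+06 ≈ 1059.9
Gain = 20 log₁₀(1059.9) ≈ 60.51 dB
∠G = 156.09° − 167.45° = -11.36°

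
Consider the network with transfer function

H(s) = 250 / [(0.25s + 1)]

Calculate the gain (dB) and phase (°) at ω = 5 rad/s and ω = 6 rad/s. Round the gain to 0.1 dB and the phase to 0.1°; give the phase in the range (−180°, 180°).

At ω = 5 rad/s:
pole (1 + j5·0.25) = 1 + j1.25 → |·| ≈ 1.6008, ∠ ≈ 51.34°
|H| = 250 · 1 / (1.6008) ≈ 156.17
Gain = 20 log₁₀(156.17) ≈ 43.87 dB
∠H = (0°) − (51.34°) = -51.34°

At ω = 6 rad/s:
pole (1 + j6·0.25) = 1 + j1.5 → |·| ≈ 1.8028, ∠ ≈ 56.31°
|H| = 250 · 1 / (1.8028) ≈ 138.67
Gain = 20 log₁₀(138.67) ≈ 42.84 dB
∠H = (0°) − (56.31°) = -56.31°

ω = 5: 43.9 dB, -51.3°; ω = 6: 42.8 dB, -56.3°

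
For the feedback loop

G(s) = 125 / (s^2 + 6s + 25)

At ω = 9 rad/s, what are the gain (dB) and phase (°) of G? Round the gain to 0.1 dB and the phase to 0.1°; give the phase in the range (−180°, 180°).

4.1 dB, -136.0°

At s = jω = j9:
quadratic: (j9)² + 6·j9 + 25 = -56 + j54 → |·| ≈ 77.795, ∠ ≈ 136.04°
|G| = 125 / 77.795 ≈ 1.6068
Gain = 20 log₁₀(1.6068) ≈ 4.12 dB
∠G = 0.00° − 136.04° = -136.04°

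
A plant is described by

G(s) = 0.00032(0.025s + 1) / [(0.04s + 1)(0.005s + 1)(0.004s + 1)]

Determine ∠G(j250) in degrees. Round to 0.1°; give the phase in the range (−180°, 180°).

-99.7°

At ω = 250 rad/s:
zero (1 + j250·0.025) = 1 + j6.25 → |·| ≈ 6.3295, ∠ ≈ 80.91°
pole (1 + j250·0.04) = 1 + j10 → |·| ≈ 10.05, ∠ ≈ 84.29°
pole (1 + j250·0.005) = 1 + j1.25 → |·| ≈ 1.6008, ∠ ≈ 51.34°
pole (1 + j250·0.004) = 1 + j1 → |·| ≈ 1.4142, ∠ ≈ 45.00°
∠G = (80.91°) − (84.29° + 51.34° + 45.00°) = -99.72°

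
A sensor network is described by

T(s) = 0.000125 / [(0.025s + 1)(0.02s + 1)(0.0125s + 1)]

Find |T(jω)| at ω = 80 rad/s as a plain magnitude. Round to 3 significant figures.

At ω = 80 rad/s:
pole (1 + j80·0.025) = 1 + j2 → |·| ≈ 2.2361, ∠ ≈ 63.43°
pole (1 + j80·0.02) = 1 + j1.6 → |·| ≈ 1.8868, ∠ ≈ 57.99°
pole (1 + j80·0.0125) = 1 + j1 → |·| ≈ 1.4142, ∠ ≈ 45.00°
|T| = 0.000125 · 1 / (2.2361 · 1.8868 · 1.4142) ≈ 2.095e-05

2.10e-05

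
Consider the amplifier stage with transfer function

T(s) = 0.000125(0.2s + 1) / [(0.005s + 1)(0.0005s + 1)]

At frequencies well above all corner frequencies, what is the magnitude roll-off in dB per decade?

-20 dB/decade

Each pole contributes −20 dB/decade at high frequency; each zero contributes +20 dB/decade.
Net: 1 zero(s) − 2 pole(s) → -20 dB/decade.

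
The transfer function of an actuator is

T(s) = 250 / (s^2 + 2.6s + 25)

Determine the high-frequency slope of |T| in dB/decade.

Each pole contributes −20 dB/decade at high frequency; each zero contributes +20 dB/decade.
Net: 0 zero(s) − 2 pole(s) → -40 dB/decade.

-40 dB/decade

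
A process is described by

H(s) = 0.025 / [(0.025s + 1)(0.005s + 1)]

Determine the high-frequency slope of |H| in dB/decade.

Each pole contributes −20 dB/decade at high frequency; each zero contributes +20 dB/decade.
Net: 0 zero(s) − 2 pole(s) → -40 dB/decade.

-40 dB/decade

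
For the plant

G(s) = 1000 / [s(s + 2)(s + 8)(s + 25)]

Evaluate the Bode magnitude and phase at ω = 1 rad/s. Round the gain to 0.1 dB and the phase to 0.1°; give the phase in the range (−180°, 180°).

6.9 dB, -126.0°

At s = jω = j1:
pole (s+2): 2 + j1 → |·| = √(2²+1²) = √5 ≈ 2.2361, ∠ = arctan(1/2) ≈ 26.57°
pole (s+8): 8 + j1 → |·| = √(8²+1²) = √65 ≈ 8.0623, ∠ = arctan(1/8) ≈ 7.13°
pole (s+25): 25 + j1 → |·| = √(25²+1²) = √626 ≈ 25.02, ∠ = arctan(1/25) ≈ 2.29°
pole at origin: |s| = 1, ∠ = 90.00° (in denominator)
|G| = 1000 / 451.06 ≈ 2.217
Gain = 20 log₁₀(2.217) ≈ 6.92 dB
∠G = 0.00° − 125.99° = -125.99°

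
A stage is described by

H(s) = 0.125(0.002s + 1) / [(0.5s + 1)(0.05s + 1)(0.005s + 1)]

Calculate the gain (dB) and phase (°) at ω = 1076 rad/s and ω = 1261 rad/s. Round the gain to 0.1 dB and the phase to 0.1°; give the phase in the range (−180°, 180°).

ω = 1076: -114.6 dB, 166.8°; ω = 1261: -117.5 dB, 168.4°

At ω = 1076 rad/s:
zero (1 + j1076·0.002) = 1 + j2.152 → |·| ≈ 2.373, ∠ ≈ 65.08°
pole (1 + j1076·0.5) = 1 + j538 → |·| ≈ 538, ∠ ≈ 89.89°
pole (1 + j1076·0.05) = 1 + j53.8 → |·| ≈ 53.809, ∠ ≈ 88.94°
pole (1 + j1076·0.005) = 1 + j5.38 → |·| ≈ 5.4721, ∠ ≈ 79.47°
|H| = 0.125 · 2.373 / (538 · 53.809 · 5.4721) ≈ 1.8725e-06
Gain = 20 log₁₀(1.8725e-06) ≈ -114.55 dB
∠H = (65.08°) − (89.89° + 88.94° + 79.47°) = -193.22° ≡ 166.78° (principal value)

At ω = 1261 rad/s:
zero (1 + j1261·0.002) = 1 + j2.522 → |·| ≈ 2.713, ∠ ≈ 68.37°
pole (1 + j1261·0.5) = 1 + j630.5 → |·| ≈ 630.5, ∠ ≈ 89.91°
pole (1 + j1261·0.05) = 1 + j63.05 → |·| ≈ 63.058, ∠ ≈ 89.09°
pole (1 + j1261·0.005) = 1 + j6.305 → |·| ≈ 6.3838, ∠ ≈ 80.99°
|H| = 0.125 · 2.713 / (630.5 · 63.058 · 6.3838) ≈ 1.3362e-06
Gain = 20 log₁₀(1.3362e-06) ≈ -117.48 dB
∠H = (68.37°) − (89.91° + 89.09° + 80.99°) = -191.62° ≡ 168.38° (principal value)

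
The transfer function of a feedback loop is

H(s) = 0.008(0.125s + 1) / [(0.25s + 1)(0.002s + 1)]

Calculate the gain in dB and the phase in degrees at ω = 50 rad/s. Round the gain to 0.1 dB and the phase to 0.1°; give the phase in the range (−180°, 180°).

-47.9 dB, -10.2°

At ω = 50 rad/s:
zero (1 + j50·0.125) = 1 + j6.25 → |·| ≈ 6.3295, ∠ ≈ 80.91°
pole (1 + j50·0.25) = 1 + j12.5 → |·| ≈ 12.54, ∠ ≈ 85.43°
pole (1 + j50·0.002) = 1 + j0.1 → |·| ≈ 1.005, ∠ ≈ 5.71°
|H| = 0.008 · 6.3295 / (12.54 · 1.005) ≈ 0.0040179
Gain = 20 log₁₀(0.0040179) ≈ -47.92 dB
∠H = (80.91°) − (85.43° + 5.71°) = -10.23°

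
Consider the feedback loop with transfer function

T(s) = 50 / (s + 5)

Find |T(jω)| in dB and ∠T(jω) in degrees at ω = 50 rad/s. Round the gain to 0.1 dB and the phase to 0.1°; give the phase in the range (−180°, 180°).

Substitute s = j50:
Numerator: 50 = 50 + j0
Denominator: (j50) + 5 = 5 + j50
|N| = √(50² + 0²) ≈ 50, ∠N ≈ 0.00°
|D| = √(5² + 50²) ≈ 50.249, ∠D ≈ 84.29°
|T| = 50 / 50.249 ≈ 0.99504
Gain = 20 log₁₀(0.99504) ≈ -0.04 dB
∠T = 0.00° − 84.29° = -84.29°

-0.0 dB, -84.3°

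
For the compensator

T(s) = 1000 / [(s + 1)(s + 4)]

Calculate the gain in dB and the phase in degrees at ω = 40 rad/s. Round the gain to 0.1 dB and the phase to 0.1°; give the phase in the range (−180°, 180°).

-4.1 dB, -172.9°

At s = jω = j40:
pole (s+1): 1 + j40 → |·| = √(1²+40²) = √1601 ≈ 40.012, ∠ = arctan(40/1) ≈ 88.57°
pole (s+4): 4 + j40 → |·| = √(4²+40²) = √1616 ≈ 40.2, ∠ = arctan(40/4) ≈ 84.29°
|T| = 1000 / 1608.5 ≈ 0.6217
Gain = 20 log₁₀(0.6217) ≈ -4.13 dB
∠T = 0.00° − 172.86° = -172.86°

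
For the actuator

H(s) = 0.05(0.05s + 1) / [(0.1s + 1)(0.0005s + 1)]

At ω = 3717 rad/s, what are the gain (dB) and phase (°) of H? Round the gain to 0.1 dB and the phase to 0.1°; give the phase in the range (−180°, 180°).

At ω = 3717 rad/s:
zero (1 + j3717·0.05) = 1 + j185.85 → |·| ≈ 185.85, ∠ ≈ 89.69°
pole (1 + j3717·0.1) = 1 + j371.7 → |·| ≈ 371.7, ∠ ≈ 89.85°
pole (1 + j3717·0.0005) = 1 + j1.8585 → |·| ≈ 2.1105, ∠ ≈ 61.72°
|H| = 0.05 · 185.85 / (371.7 · 2.1105) ≈ 0.011846
Gain = 20 log₁₀(0.011846) ≈ -38.53 dB
∠H = (89.69°) − (89.85° + 61.72°) = -61.88°

-38.5 dB, -61.9°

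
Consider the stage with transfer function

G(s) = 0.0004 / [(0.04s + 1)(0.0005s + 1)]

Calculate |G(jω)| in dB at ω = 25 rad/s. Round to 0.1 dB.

At ω = 25 rad/s:
pole (1 + j25·0.04) = 1 + j1 → |·| ≈ 1.4142, ∠ ≈ 45.00°
pole (1 + j25·0.0005) = 1 + j0.0125 → |·| ≈ 1.0001, ∠ ≈ 0.72°
|G| = 0.0004 · 1 / (1.4142 · 1.0001) ≈ 0.00028282
Gain = 20 log₁₀(0.00028282) ≈ -70.97 dB

-71.0 dB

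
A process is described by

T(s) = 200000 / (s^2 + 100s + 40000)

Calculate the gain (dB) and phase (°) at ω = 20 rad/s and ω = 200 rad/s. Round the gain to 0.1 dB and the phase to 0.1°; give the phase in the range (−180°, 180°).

ω = 20: 14.1 dB, -2.9°; ω = 200: 20.0 dB, -90.0°

At s = jω = j20:
quadratic: (j20)² + 100·j20 + 40000 = 39600 + j2000 → |·| ≈ 39650, ∠ ≈ 2.89°
|T| = 200000 / 39650 ≈ 5.0441
Gain = 20 log₁₀(5.0441) ≈ 14.06 dB
∠T = 0.00° − 2.89° = -2.89°

At s = jω = j200:
quadratic: (j200)² + 100·j200 + 40000 = 0 + j20000 → |·| ≈ 20000, ∠ ≈ 90.00°
|T| = 200000 / 20000 ≈ 10
Gain = 20 log₁₀(10) ≈ 20.00 dB
∠T = 0.00° − 90.00° = -90.00°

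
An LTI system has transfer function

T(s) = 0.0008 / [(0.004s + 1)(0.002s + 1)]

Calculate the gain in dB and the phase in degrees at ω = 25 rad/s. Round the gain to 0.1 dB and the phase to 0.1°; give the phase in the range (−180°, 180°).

-62.0 dB, -8.6°

At ω = 25 rad/s:
pole (1 + j25·0.004) = 1 + j0.1 → |·| ≈ 1.005, ∠ ≈ 5.71°
pole (1 + j25·0.002) = 1 + j0.05 → |·| ≈ 1.0012, ∠ ≈ 2.86°
|T| = 0.0008 · 1 / (1.005 · 1.0012) ≈ 0.00079507
Gain = 20 log₁₀(0.00079507) ≈ -61.99 dB
∠T = (0°) − (5.71° + 2.86°) = -8.57°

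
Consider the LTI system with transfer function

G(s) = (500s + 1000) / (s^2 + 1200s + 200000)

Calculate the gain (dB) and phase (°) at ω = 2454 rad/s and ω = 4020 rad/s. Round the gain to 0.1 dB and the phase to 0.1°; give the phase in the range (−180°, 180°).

Substitute s = j2454:
Numerator: 500(j2454) + 1000 = 1000 + j1227000
Denominator: (j2454)^2 + 1200(j2454) + 200000 = -5822116 + j2944800
|N| = √(1000² + 1227000²) ≈ 1.227e+06, ∠N ≈ 89.95°
|D| = √(5822116² + 2944800²) ≈ 6.5245e+06, ∠D ≈ 153.17°
|G| = 1.227e+06 / 6.5245e+06 ≈ 0.18806
Gain = 20 log₁₀(0.18806) ≈ -14.51 dB
∠G = 89.95° − 153.17° = -63.22°

Substitute s = j4020:
Numerator: 500(j4020) + 1000 = 1000 + j2010000
Denominator: (j4020)^2 + 1200(j4020) + 200000 = -15960400 + j4824000
|N| = √(1000² + 2010000²) ≈ 2.01e+06, ∠N ≈ 89.97°
|D| = √(15960400² + 4824000²) ≈ 1.6673e+07, ∠D ≈ 163.18°
|G| = 2.01e+06 / 1.6673e+07 ≈ 0.12055
Gain = 20 log₁₀(0.12055) ≈ -18.38 dB
∠G = 89.97° − 163.18° = -73.21°

ω = 2454: -14.5 dB, -63.2°; ω = 4020: -18.4 dB, -73.2°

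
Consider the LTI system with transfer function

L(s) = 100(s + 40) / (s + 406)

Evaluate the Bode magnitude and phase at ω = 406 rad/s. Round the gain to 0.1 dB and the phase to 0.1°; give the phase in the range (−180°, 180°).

37.0 dB, 39.4°

At s = jω = j406:
zero (s+40): 40 + j406 → |·| = √(40²+406²) = √166436 ≈ 407.97, ∠ = arctan(406/40) ≈ 84.37°
pole (s+406): 406 + j406 → |·| = √(406²+406²) = √329672 ≈ 574.17, ∠ = arctan(406/406) ≈ 45.00°
|L| = 100 · 407.97 / 574.17 ≈ 71.054
Gain = 20 log₁₀(71.054) ≈ 37.03 dB
∠L = 84.37° − 45.00° = 39.37°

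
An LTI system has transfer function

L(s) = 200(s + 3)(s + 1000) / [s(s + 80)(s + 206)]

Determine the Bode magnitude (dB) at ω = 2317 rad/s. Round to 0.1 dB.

-20.6 dB

At s = jω = j2317:
zero (s+3): 3 + j2317 → |·| = √(3²+2317²) = √5368498 ≈ 2317, ∠ = arctan(2317/3) ≈ 89.93°
zero (s+1000): 1000 + j2317 → |·| = √(1000²+2317²) = √6368489 ≈ 2523.6, ∠ = arctan(2317/1000) ≈ 66.66°
pole (s+80): 80 + j2317 → |·| = √(80²+2317²) = √5374889 ≈ 2318.4, ∠ = arctan(2317/80) ≈ 88.02°
pole (s+206): 206 + j2317 → |·| = √(206²+2317²) = √5410925 ≈ 2326.1, ∠ = arctan(2317/206) ≈ 84.92°
pole at origin: |s| = 2317, ∠ = 90.00° (in denominator)
|L| = 200 · 5.8472e+06 / 1.2495e+10 ≈ 0.093593
Gain = 20 log₁₀(0.093593) ≈ -20.58 dB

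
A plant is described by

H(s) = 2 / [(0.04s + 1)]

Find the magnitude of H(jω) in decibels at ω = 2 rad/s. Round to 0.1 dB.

At ω = 2 rad/s:
pole (1 + j2·0.04) = 1 + j0.08 → |·| ≈ 1.0032, ∠ ≈ 4.57°
|H| = 2 · 1 / (1.0032) ≈ 1.9936
Gain = 20 log₁₀(1.9936) ≈ 5.99 dB

6.0 dB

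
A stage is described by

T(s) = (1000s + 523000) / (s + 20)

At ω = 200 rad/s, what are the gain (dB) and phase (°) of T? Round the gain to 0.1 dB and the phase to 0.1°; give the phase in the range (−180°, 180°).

68.9 dB, -63.4°

Substitute s = j200:
Numerator: 1000(j200) + 523000 = 523000 + j200000
Denominator: (j200) + 20 = 20 + j200
|N| = √(523000² + 200000²) ≈ 5.5994e+05, ∠N ≈ 20.93°
|D| = √(20² + 200²) ≈ 201, ∠D ≈ 84.29°
|T| = 5.5994e+05 / 201 ≈ 2785.8
Gain = 20 log₁₀(2785.8) ≈ 68.90 dB
∠T = 20.93° − 84.29° = -63.36°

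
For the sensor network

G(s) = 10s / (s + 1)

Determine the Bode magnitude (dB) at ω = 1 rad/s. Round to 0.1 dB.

At s = jω = j1:
zero at origin: s = j1 → |·| = 1, ∠ = 90.00°
pole (s+1): 1 + j1 → |·| = √(1²+1²) = √2 ≈ 1.4142, ∠ = arctan(1/1) ≈ 45.00°
|G| = 10 · 1 / 1.4142 ≈ 7.0711
Gain = 20 log₁₀(7.0711) ≈ 16.99 dB

17.0 dB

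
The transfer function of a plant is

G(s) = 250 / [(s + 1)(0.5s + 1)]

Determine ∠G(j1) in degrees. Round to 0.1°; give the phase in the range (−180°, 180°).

-71.6°

At ω = 1 rad/s:
pole (1 + j1·1) = 1 + j1 → |·| ≈ 1.4142, ∠ ≈ 45.00°
pole (1 + j1·0.5) = 1 + j0.5 → |·| ≈ 1.118, ∠ ≈ 26.57°
∠G = (0°) − (45.00° + 26.57°) = -71.57°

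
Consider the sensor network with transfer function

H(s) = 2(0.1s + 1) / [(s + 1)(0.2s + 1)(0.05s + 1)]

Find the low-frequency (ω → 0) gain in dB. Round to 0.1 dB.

H(0) = 2 · 1 / 1 = 2
20 log₁₀(2) ≈ 6.02 dB

6.0 dB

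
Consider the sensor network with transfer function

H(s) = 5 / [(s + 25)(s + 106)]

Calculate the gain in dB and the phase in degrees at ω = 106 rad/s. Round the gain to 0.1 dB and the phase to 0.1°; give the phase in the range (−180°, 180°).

At s = jω = j106:
pole (s+25): 25 + j106 → |·| = √(25²+106²) = √11861 ≈ 108.91, ∠ = arctan(106/25) ≈ 76.73°
pole (s+106): 106 + j106 → |·| = √(106²+106²) = √22472 ≈ 149.91, ∠ = arctan(106/106) ≈ 45.00°
|H| = 5 / 16327 ≈ 0.00030624
Gain = 20 log₁₀(0.00030624) ≈ -70.28 dB
∠H = 0.00° − 121.73° = -121.73°

-70.3 dB, -121.7°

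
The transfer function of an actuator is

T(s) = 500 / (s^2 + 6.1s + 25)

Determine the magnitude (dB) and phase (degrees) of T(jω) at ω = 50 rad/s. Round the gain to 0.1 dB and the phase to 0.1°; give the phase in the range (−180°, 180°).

At s = jω = j50:
quadratic: (j50)² + 6.1·j50 + 25 = -2475 + j305 → |·| ≈ 2493.7, ∠ ≈ 172.97°
|T| = 500 / 2493.7 ≈ 0.20051
Gain = 20 log₁₀(0.20051) ≈ -13.96 dB
∠T = 0.00° − 172.97° = -172.97°

-14.0 dB, -173.0°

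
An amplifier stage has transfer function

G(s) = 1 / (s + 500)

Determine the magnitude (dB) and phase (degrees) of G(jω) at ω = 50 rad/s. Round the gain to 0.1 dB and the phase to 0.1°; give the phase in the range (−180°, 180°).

-54.0 dB, -5.7°

Substitute s = j50:
Numerator: 1 = 1 + j0
Denominator: (j50) + 500 = 500 + j50
|N| = √(1² + 0²) ≈ 1, ∠N ≈ 0.00°
|D| = √(500² + 50²) ≈ 502.49, ∠D ≈ 5.71°
|G| = 1 / 502.49 ≈ 0.0019901
Gain = 20 log₁₀(0.0019901) ≈ -54.02 dB
∠G = 0.00° − 5.71° = -5.71°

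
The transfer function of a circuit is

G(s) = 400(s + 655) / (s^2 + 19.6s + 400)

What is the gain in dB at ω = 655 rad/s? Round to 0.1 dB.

-1.3 dB

At s = jω = j655:
zero (s+655): 655 + j655 → |·| = √(655²+655²) = √858050 ≈ 926.31, ∠ = arctan(655/655) ≈ 45.00°
quadratic: (j655)² + 19.6·j655 + 400 = -428625 + j12838 → |·| ≈ 4.2882e+05, ∠ ≈ 178.28°
|G| = 400 · 926.31 / 4.2882e+05 ≈ 0.86405
Gain = 20 log₁₀(0.86405) ≈ -1.27 dB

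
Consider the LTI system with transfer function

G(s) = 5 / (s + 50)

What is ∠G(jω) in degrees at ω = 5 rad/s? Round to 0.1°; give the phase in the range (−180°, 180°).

-5.7°

Substitute s = j5:
Numerator: 5 = 5 + j0
Denominator: (j5) + 50 = 50 + j5
|N| = √(5² + 0²) ≈ 5, ∠N ≈ 0.00°
|D| = √(50² + 5²) ≈ 50.249, ∠D ≈ 5.71°
∠G = 0.00° − 5.71° = -5.71°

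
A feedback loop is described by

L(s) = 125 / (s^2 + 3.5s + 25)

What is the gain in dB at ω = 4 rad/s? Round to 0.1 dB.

17.5 dB

At s = jω = j4:
quadratic: (j4)² + 3.5·j4 + 25 = 9 + j14 → |·| ≈ 16.643, ∠ ≈ 57.26°
|L| = 125 / 16.643 ≈ 7.5107
Gain = 20 log₁₀(7.5107) ≈ 17.51 dB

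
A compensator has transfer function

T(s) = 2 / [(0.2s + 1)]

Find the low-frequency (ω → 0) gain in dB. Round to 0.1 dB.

6.0 dB

T(0) = 2 · 1 / 1 = 2
20 log₁₀(2) ≈ 6.02 dB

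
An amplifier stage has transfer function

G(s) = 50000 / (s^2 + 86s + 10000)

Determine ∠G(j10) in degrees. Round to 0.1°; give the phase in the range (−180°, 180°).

At s = jω = j10:
quadratic: (j10)² + 86·j10 + 10000 = 9900 + j860 → |·| ≈ 9937.3, ∠ ≈ 4.96°
∠G = 0.00° − 4.96° = -4.96°

-5.0°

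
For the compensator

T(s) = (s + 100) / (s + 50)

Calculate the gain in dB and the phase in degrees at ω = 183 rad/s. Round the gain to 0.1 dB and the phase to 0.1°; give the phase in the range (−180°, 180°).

0.8 dB, -13.4°

Substitute s = j183:
Numerator: (j183) + 100 = 100 + j183
Denominator: (j183) + 50 = 50 + j183
|N| = √(100² + 183²) ≈ 208.54, ∠N ≈ 61.35°
|D| = √(50² + 183²) ≈ 189.71, ∠D ≈ 74.72°
|T| = 208.54 / 189.71 ≈ 1.0993
Gain = 20 log₁₀(1.0993) ≈ 0.82 dB
∠T = 61.35° − 74.72° = -13.37°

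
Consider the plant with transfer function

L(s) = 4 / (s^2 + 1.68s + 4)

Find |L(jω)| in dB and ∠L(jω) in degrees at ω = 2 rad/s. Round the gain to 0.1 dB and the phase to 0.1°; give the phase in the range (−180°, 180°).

1.5 dB, -90.0°

At s = jω = j2:
quadratic: (j2)² + 1.68·j2 + 4 = 0 + j3.36 → |·| ≈ 3.36, ∠ ≈ 90.00°
|L| = 4 / 3.36 ≈ 1.1905
Gain = 20 log₁₀(1.1905) ≈ 1.51 dB
∠L = 0.00° − 90.00° = -90.00°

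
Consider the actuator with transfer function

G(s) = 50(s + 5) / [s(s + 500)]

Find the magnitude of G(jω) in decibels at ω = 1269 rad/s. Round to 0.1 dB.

-28.7 dB

At s = jω = j1269:
zero (s+5): 5 + j1269 → |·| = √(5²+1269²) = √1610386 ≈ 1269, ∠ = arctan(1269/5) ≈ 89.77°
pole (s+500): 500 + j1269 → |·| = √(500²+1269²) = √1860361 ≈ 1364, ∠ = arctan(1269/500) ≈ 68.50°
pole at origin: |s| = 1269, ∠ = 90.00° (in denominator)
|G| = 50 · 1269 / 1.7309e+06 ≈ 0.036657
Gain = 20 log₁₀(0.036657) ≈ -28.72 dB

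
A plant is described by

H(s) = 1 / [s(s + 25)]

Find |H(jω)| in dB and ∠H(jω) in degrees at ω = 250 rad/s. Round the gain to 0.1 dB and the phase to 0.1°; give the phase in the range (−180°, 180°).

At s = jω = j250:
pole (s+25): 25 + j250 → |·| = √(25²+250²) = √63125 ≈ 251.25, ∠ = arctan(250/25) ≈ 84.29°
pole at origin: |s| = 250, ∠ = 90.00° (in denominator)
|H| = 1 / 62812 ≈ 1.5921e-05
Gain = 20 log₁₀(1.5921e-05) ≈ -95.96 dB
∠H = 0.00° − 174.29° = -174.29°

-96.0 dB, -174.3°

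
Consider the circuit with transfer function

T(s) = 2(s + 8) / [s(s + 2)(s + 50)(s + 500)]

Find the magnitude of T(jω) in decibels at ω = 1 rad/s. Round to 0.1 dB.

At s = jω = j1:
zero (s+8): 8 + j1 → |·| = √(8²+1²) = √65 ≈ 8.0623, ∠ = arctan(1/8) ≈ 7.13°
pole (s+2): 2 + j1 → |·| = √(2²+1²) = √5 ≈ 2.2361, ∠ = arctan(1/2) ≈ 26.57°
pole (s+50): 50 + j1 → |·| = √(50²+1²) = √2501 ≈ 50.01, ∠ = arctan(1/50) ≈ 1.15°
pole (s+500): 500 + j1 → |·| = √(500²+1²) = √250001 ≈ 500, ∠ = arctan(1/500) ≈ 0.11°
pole at origin: |s| = 1, ∠ = 90.00° (in denominator)
|T| = 2 · 8.0623 / 55914 ≈ 0.00028838
Gain = 20 log₁₀(0.00028838) ≈ -70.80 dB

-70.8 dB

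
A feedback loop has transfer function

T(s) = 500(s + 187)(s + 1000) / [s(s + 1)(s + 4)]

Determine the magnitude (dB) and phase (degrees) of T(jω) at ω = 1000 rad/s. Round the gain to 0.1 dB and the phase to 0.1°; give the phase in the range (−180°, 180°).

At s = jω = j1000:
zero (s+187): 187 + j1000 → |·| = √(187²+1000²) = √1034969 ≈ 1017.3, ∠ = arctan(1000/187) ≈ 79.41°
zero (s+1000): 1000 + j1000 → |·| = √(1000²+1000²) = √2000000 ≈ 1414.2, ∠ = arctan(1000/1000) ≈ 45.00°
pole (s+1): 1 + j1000 → |·| = √(1²+1000²) = √1000001 ≈ 1000, ∠ = arctan(1000/1) ≈ 89.94°
pole (s+4): 4 + j1000 → |·| = √(4²+1000²) = √1000016 ≈ 1000, ∠ = arctan(1000/4) ≈ 89.77°
pole at origin: |s| = 1000, ∠ = 90.00° (in denominator)
|T| = 500 · 1.4387e+06 / 1e+09 ≈ 0.71935
Gain = 20 log₁₀(0.71935) ≈ -2.86 dB
∠T = 124.41° − 269.71° = -145.30°

-2.9 dB, -145.3°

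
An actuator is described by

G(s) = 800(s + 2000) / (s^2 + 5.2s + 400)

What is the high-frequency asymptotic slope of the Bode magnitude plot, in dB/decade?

-20 dB/decade

Each pole contributes −20 dB/decade at high frequency; each zero contributes +20 dB/decade.
Net: 1 zero(s) − 2 pole(s) → -20 dB/decade.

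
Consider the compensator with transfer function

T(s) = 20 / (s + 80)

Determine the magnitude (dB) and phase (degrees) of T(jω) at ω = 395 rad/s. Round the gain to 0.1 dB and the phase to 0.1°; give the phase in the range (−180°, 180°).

Substitute s = j395:
Numerator: 20 = 20 + j0
Denominator: (j395) + 80 = 80 + j395
|N| = √(20² + 0²) ≈ 20, ∠N ≈ 0.00°
|D| = √(80² + 395²) ≈ 403.02, ∠D ≈ 78.55°
|T| = 20 / 403.02 ≈ 0.049625
Gain = 20 log₁₀(0.049625) ≈ -26.09 dB
∠T = 0.00° − 78.55° = -78.55°

-26.1 dB, -78.6°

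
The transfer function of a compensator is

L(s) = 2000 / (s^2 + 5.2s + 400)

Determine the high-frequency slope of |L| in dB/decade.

Each pole contributes −20 dB/decade at high frequency; each zero contributes +20 dB/decade.
Net: 0 zero(s) − 2 pole(s) → -40 dB/decade.

-40 dB/decade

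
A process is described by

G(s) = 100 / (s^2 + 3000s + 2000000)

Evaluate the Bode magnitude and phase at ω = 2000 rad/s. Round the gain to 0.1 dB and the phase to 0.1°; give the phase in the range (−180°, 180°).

Substitute s = j2000:
Numerator: 100 = 100 + j0
Denominator: (j2000)^2 + 3000(j2000) + 2000000 = -2000000 + j6000000
|N| = √(100² + 0²) ≈ 100, ∠N ≈ 0.00°
|D| = √(2000000² + 6000000²) ≈ 6.3246e+06, ∠D ≈ 108.43°
|G| = 100 / 6.3246e+06 ≈ 1.5811e-05
Gain = 20 log₁₀(1.5811e-05) ≈ -96.02 dB
∠G = 0.00° − 108.43° = -108.43°

-96.0 dB, -108.4°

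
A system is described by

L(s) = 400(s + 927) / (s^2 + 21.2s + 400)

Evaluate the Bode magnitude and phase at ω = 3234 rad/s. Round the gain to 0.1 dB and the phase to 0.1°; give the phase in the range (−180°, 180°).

At s = jω = j3234:
zero (s+927): 927 + j3234 → |·| = √(927²+3234²) = √11318085 ≈ 3364.2, ∠ = arctan(3234/927) ≈ 74.01°
quadratic: (j3234)² + 21.2·j3234 + 400 = -10458356 + j68560.8 → |·| ≈ 1.0459e+07, ∠ ≈ 179.62°
|L| = 400 · 3364.2 / 1.0459e+07 ≈ 0.12866
Gain = 20 log₁₀(0.12866) ≈ -17.81 dB
∠L = 74.01° − 179.62° = -105.61°

-17.8 dB, -105.6°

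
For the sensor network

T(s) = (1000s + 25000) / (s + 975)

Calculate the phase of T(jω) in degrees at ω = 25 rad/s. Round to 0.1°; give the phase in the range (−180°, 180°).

Substitute s = j25:
Numerator: 1000(j25) + 25000 = 25000 + j25000
Denominator: (j25) + 975 = 975 + j25
|N| = √(25000² + 25000²) ≈ 35355, ∠N ≈ 45.00°
|D| = √(975² + 25²) ≈ 975.32, ∠D ≈ 1.47°
∠T = 45.00° − 1.47° = 43.53°

43.5°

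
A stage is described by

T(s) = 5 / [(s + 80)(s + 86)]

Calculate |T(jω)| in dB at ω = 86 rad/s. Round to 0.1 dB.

At s = jω = j86:
pole (s+80): 80 + j86 → |·| = √(80²+86²) = √13796 ≈ 117.46, ∠ = arctan(86/80) ≈ 47.07°
pole (s+86): 86 + j86 → |·| = √(86²+86²) = √14792 ≈ 121.62, ∠ = arctan(86/86) ≈ 45.00°
|T| = 5 / 14285 ≈ 0.00035002
Gain = 20 log₁₀(0.00035002) ≈ -69.12 dB

-69.1 dB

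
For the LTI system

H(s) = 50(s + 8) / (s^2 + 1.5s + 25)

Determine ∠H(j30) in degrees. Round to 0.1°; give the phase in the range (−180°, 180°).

At s = jω = j30:
zero (s+8): 8 + j30 → |·| = √(8²+30²) = √964 ≈ 31.048, ∠ = arctan(30/8) ≈ 75.07°
quadratic: (j30)² + 1.5·j30 + 25 = -875 + j45 → |·| ≈ 876.16, ∠ ≈ 177.06°
∠H = 75.07° − 177.06° = -101.99°

-102.0°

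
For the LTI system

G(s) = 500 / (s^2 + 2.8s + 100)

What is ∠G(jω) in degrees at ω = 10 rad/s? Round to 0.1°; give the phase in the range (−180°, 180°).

-90.0°

At s = jω = j10:
quadratic: (j10)² + 2.8·j10 + 100 = 0 + j28 → |·| ≈ 28, ∠ ≈ 90.00°
∠G = 0.00° − 90.00° = -90.00°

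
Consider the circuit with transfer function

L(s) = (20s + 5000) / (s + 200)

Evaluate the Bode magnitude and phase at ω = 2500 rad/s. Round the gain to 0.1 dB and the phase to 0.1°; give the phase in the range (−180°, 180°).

Substitute s = j2500:
Numerator: 20(j2500) + 5000 = 5000 + j50000
Denominator: (j2500) + 200 = 200 + j2500
|N| = √(5000² + 50000²) ≈ 50249, ∠N ≈ 84.29°
|D| = √(200² + 2500²) ≈ 2508, ∠D ≈ 85.43°
|L| = 50249 / 2508 ≈ 20.035
Gain = 20 log₁₀(20.035) ≈ 26.04 dB
∠L = 84.29° − 85.43° = -1.14°

26.0 dB, -1.1°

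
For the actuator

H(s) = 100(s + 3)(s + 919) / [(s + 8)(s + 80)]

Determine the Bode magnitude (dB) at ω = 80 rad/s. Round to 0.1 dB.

58.2 dB

At s = jω = j80:
zero (s+3): 3 + j80 → |·| = √(3²+80²) = √6409 ≈ 80.056, ∠ = arctan(80/3) ≈ 87.85°
zero (s+919): 919 + j80 → |·| = √(919²+80²) = √850961 ≈ 922.48, ∠ = arctan(80/919) ≈ 4.98°
pole (s+8): 8 + j80 → |·| = √(8²+80²) = √6464 ≈ 80.399, ∠ = arctan(80/8) ≈ 84.29°
pole (s+80): 80 + j80 → |·| = √(80²+80²) = √12800 ≈ 113.14, ∠ = arctan(80/80) ≈ 45.00°
|H| = 100 · 73850 / 9096.3 ≈ 811.87
Gain = 20 log₁₀(811.87) ≈ 58.19 dB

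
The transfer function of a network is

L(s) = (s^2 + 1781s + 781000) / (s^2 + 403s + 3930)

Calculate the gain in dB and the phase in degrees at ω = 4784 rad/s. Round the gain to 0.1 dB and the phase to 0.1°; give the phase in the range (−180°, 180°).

Substitute s = j4784:
Numerator: (j4784)^2 + 1781(j4784) + 781000 = -22105656 + j8520304
Denominator: (j4784)^2 + 403(j4784) + 3930 = -22882726 + j1927952
|N| = √(22105656² + 8520304²) ≈ 2.3691e+07, ∠N ≈ 158.92°
|D| = √(22882726² + 1927952²) ≈ 2.2964e+07, ∠D ≈ 175.18°
|L| = 2.3691e+07 / 2.2964e+07 ≈ 1.0317
Gain = 20 log₁₀(1.0317) ≈ 0.27 dB
∠L = 158.92° − 175.18° = -16.26°

0.3 dB, -16.3°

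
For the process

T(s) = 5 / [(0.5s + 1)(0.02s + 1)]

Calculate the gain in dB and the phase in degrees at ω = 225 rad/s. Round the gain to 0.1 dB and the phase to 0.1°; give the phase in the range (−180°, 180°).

-40.3 dB, -167.0°

At ω = 225 rad/s:
pole (1 + j225·0.5) = 1 + j112.5 → |·| ≈ 112.5, ∠ ≈ 89.49°
pole (1 + j225·0.02) = 1 + j4.5 → |·| ≈ 4.6098, ∠ ≈ 77.47°
|T| = 5 · 1 / (112.5 · 4.6098) ≈ 0.0096413
Gain = 20 log₁₀(0.0096413) ≈ -40.32 dB
∠T = (0°) − (89.49° + 77.47°) = -166.96°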